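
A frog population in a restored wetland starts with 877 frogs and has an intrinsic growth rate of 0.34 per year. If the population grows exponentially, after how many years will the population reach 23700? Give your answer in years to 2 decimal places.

Set N₀·e^(rt) = 23700: e^(0.34·t) = 23700/877 = 27.024.
0.34·t = ln(27.024) = 3.2967, so t = 3.2967/0.34 = 9.6962.

9.70 years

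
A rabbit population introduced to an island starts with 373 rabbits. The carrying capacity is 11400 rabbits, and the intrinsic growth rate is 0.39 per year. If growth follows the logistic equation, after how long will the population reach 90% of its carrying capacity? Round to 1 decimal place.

14.3 years

A = (K − N₀)/N₀ = (11400 − 373)/373 = 29.563.
Solve 11400/(1 + 29.563·e^(−0.39t)) = 10260: 1 + 29.563·e^(−0.39t) = 1.1111, so e^(−0.39t) = 0.00375845.
−0.39·t = ln(0.00375845) = -5.5837, so t = 5.5837/0.39 = 14.317.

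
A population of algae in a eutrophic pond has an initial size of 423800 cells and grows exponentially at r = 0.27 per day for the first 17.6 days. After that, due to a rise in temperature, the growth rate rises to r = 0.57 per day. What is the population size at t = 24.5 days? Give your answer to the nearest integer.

Phase 1: N(17.6) = 423800·e^(0.27×17.6) = 423800·e^4.752 = 4.908269×10^7.
Phase 2 runs for 24.5 − 17.6 = 6.9 days at r = 0.57.
N(24.5) = 4.908269×10^7·e^(0.57×6.9) = 4.908269×10^7·e^3.933 = 2.506158×10^9.

2506158463 cells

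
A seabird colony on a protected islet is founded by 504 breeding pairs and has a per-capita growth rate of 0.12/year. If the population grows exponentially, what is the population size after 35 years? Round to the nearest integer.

33610 breeding pairs

N(t) = N₀·e^(rt) = 504 × e^(0.12×35) = 504 × e^4.2.
e^4.2 ≈ 66.686, so N ≈ 504 × 66.686 = 33609.9.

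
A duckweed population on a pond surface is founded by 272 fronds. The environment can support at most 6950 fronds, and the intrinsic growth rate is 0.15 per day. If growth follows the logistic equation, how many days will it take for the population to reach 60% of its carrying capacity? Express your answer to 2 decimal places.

24.04 days

A = (K − N₀)/N₀ = (6950 − 272)/272 = 24.551.
Solve 6950/(1 + 24.551·e^(−0.15t)) = 4170: 1 + 24.551·e^(−0.15t) = 1.6667, so e^(−0.15t) = 0.0271538.
−0.15·t = ln(0.0271538) = -3.6062, so t = 3.6062/0.15 = 24.042.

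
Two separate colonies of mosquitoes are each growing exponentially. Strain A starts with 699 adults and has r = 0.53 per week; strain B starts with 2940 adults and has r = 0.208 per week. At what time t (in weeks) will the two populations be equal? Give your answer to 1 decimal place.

4.5 weeks

Set 699·e^(0.53t) = 2940·e^(0.208t).
e^((0.53 − 0.208)t) = 2940/699 → e^(0.322·t) = 4.206.
0.322·t = ln(4.206) = 1.4365, so t = 1.4365/0.322 = 4.4612.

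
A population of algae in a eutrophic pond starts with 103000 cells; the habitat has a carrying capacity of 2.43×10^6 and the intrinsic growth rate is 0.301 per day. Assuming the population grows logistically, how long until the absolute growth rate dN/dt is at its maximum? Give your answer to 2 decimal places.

Logistic growth is fastest at N = K/2 = 1.215×10^6.
A = (K − N₀)/N₀ = 22.592. Set K/(1 + A·e^(−rt)) = K/2 → A·e^(−rt) = 1.
e^(−0.301t) = 1/22.592 = 0.044263, so t = ln(22.592)/0.301 = 3.1176/0.301 = 10.357.

10.36 days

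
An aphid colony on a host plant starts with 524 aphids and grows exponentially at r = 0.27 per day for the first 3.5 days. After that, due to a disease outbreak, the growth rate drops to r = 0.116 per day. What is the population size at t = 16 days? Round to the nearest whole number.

5747 aphids

Phase 1: N(3.5) = 524·e^(0.27×3.5) = 524·e^0.945 = 1348.15.
Phase 2 runs for 16 − 3.5 = 12.5 days at r = 0.116.
N(16) = 1348.15·e^(0.116×12.5) = 1348.15·e^1.45 = 5747.34.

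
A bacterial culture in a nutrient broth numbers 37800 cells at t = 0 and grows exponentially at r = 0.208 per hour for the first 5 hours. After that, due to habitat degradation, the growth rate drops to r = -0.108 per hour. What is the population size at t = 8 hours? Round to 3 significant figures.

Phase 1: N(5) = 37800·e^(0.208×5) = 37800·e^1.04 = 106944.
Phase 2 runs for 8 − 5 = 3 hours at r = -0.108.
N(8) = 106944·e^(-0.108×3) = 106944·e^-0.324 = 77347.6.

77300 cells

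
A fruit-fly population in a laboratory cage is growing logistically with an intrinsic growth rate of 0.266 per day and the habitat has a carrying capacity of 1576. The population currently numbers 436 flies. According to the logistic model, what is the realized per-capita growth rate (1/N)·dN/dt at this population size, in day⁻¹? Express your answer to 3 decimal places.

(1/N)·dN/dt = r(1 − N/K) = 0.266 × (1 − 436/1576).
= 0.266 × 0.72335 = 0.19241.

0.192 per day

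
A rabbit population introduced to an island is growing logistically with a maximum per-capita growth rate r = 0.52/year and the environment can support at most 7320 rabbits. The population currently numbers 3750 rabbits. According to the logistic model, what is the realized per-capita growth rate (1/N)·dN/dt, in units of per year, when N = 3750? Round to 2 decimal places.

0.25 per year

(1/N)·dN/dt = r(1 − N/K) = 0.52 × (1 − 3750/7320).
= 0.52 × 0.4877 = 0.25361.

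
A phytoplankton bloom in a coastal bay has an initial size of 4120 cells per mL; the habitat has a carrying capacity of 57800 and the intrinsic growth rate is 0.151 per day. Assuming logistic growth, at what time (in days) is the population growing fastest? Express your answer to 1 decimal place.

Logistic growth is fastest at N = K/2 = 28900.
A = (K − N₀)/N₀ = 13.029. Set K/(1 + A·e^(−rt)) = K/2 → A·e^(−rt) = 1.
e^(−0.151t) = 1/13.029 = 0.0767511, so t = ln(13.029)/0.151 = 2.5672/0.151 = 17.001.

17.0 days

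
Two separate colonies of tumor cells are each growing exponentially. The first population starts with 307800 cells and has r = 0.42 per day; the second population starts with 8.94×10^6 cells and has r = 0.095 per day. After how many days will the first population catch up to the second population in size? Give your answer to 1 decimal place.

Set 307800·e^(0.42t) = 8.94×10^6·e^(0.095t).
e^((0.42 − 0.095)t) = 8.94×10^6/307800 → e^(0.325·t) = 29.045.
0.325·t = ln(29.045) = 3.3688, so t = 3.3688/0.325 = 10.366.

10.4 days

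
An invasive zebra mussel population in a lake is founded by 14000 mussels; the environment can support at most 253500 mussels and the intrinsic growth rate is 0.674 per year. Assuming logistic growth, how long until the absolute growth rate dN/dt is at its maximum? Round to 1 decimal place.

4.2 years

Logistic growth is fastest at N = K/2 = 126750.
A = (K − N₀)/N₀ = 17.107. Set K/(1 + A·e^(−rt)) = K/2 → A·e^(−rt) = 1.
e^(−0.674t) = 1/17.107 = 0.0584551, so t = ln(17.107)/0.674 = 2.8395/0.674 = 4.2129.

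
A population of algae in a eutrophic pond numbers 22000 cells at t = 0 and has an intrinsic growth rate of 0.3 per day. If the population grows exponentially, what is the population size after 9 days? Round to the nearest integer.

N(t) = N₀·e^(rt) = 22000 × e^(0.3×9) = 22000 × e^2.7.
e^2.7 ≈ 14.88, so N ≈ 22000 × 14.88 = 327354.

327354 cells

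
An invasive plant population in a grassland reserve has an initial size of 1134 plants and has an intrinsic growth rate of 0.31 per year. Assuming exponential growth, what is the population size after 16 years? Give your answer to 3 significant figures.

N(t) = N₀·e^(rt) = 1134 × e^(0.31×16) = 1134 × e^4.96.
e^4.96 ≈ 142.59, so N ≈ 1134 × 142.59 = 161701.

162000 plants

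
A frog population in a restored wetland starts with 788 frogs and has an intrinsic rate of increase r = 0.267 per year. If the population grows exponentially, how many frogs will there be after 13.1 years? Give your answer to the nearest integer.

N(t) = N₀·e^(rt) = 788 × e^(0.267×13.1) = 788 × e^3.498.
e^3.498 ≈ 33.039, so N ≈ 788 × 33.039 = 26035.

26035 frogs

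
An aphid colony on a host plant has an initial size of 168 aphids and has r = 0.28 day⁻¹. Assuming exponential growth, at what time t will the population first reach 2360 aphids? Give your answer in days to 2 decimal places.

9.44 days

Set N₀·e^(rt) = 2360: e^(0.28·t) = 2360/168 = 14.048.
0.28·t = ln(14.048) = 2.6425, so t = 2.6425/0.28 = 9.4373.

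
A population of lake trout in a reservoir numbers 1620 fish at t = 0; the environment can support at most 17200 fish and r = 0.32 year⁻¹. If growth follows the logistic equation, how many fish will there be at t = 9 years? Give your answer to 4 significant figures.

A = (K − N₀)/N₀ = (17200 − 1620)/1620 = 9.6173.
N(t) = K/(1 + A·e^(−rt)) = 17200/(1 + 9.6173×e^(−0.32×9)).
e^(−2.88) = 0.056135; denominator = 1 + 9.6173×0.056135 = 1.5399.
N = 17200/1.5399 = 11169.8.

11170 fish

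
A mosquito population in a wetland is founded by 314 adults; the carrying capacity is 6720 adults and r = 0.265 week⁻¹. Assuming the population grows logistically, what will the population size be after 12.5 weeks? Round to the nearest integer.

3855 adults

A = (K − N₀)/N₀ = (6720 − 314)/314 = 20.401.
N(t) = K/(1 + A·e^(−rt)) = 6720/(1 + 20.401×e^(−0.265×12.5)).
e^(−3.312) = 0.036425; denominator = 1 + 20.401×0.036425 = 1.7431.
N = 6720/1.7431 = 3855.16.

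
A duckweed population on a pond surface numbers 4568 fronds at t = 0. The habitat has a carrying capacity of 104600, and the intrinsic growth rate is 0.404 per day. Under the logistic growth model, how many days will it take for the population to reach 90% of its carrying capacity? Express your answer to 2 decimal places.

A = (K − N₀)/N₀ = (104600 − 4568)/4568 = 21.898.
Solve 104600/(1 + 21.898·e^(−0.404t)) = 94140: 1 + 21.898·e^(−0.404t) = 1.1111, so e^(−0.404t) = 0.00507393.
−0.404·t = ln(0.00507393) = -5.2836, so t = 5.2836/0.404 = 13.078.

13.08 days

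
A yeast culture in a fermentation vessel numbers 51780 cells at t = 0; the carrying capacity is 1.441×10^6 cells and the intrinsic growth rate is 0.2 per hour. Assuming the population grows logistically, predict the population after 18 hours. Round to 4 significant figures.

831500 cells

A = (K − N₀)/N₀ = (1.441×10^6 − 51780)/51780 = 26.829.
N(t) = K/(1 + A·e^(−rt)) = 1.441×10^6/(1 + 26.829×e^(−0.2×18)).
e^(−3.6) = 0.027324; denominator = 1 + 26.829×0.027324 = 1.7331.
N = 1.441×10^6/1.7331 = 831470.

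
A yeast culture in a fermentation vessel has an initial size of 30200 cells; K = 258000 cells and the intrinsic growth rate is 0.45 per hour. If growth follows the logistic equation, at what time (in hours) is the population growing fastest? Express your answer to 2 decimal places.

4.49 hours

Logistic growth is fastest at N = K/2 = 129000.
A = (K − N₀)/N₀ = 7.543. Set K/(1 + A·e^(−rt)) = K/2 → A·e^(−rt) = 1.
e^(−0.45t) = 1/7.543 = 0.132572, so t = ln(7.543)/0.45 = 2.0206/0.45 = 4.4903.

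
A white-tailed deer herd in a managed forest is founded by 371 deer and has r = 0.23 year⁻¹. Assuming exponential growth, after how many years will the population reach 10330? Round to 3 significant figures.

Set N₀·e^(rt) = 10330: e^(0.23·t) = 10330/371 = 27.844.
0.23·t = ln(27.844) = 3.3266, so t = 3.3266/0.23 = 14.464.

14.5 years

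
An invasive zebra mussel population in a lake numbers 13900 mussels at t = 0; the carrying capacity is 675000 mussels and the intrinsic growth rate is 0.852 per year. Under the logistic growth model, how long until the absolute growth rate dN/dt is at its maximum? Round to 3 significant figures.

Logistic growth is fastest at N = K/2 = 337500.
A = (K − N₀)/N₀ = 47.561. Set K/(1 + A·e^(−rt)) = K/2 → A·e^(−rt) = 1.
e^(−0.852t) = 1/47.561 = 0.0210256, so t = ln(47.561)/0.852 = 3.862/0.852 = 4.5329.

4.53 years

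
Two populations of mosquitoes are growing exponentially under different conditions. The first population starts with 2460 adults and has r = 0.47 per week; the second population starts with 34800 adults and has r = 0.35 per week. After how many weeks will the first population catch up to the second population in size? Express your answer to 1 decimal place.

Set 2460·e^(0.47t) = 34800·e^(0.35t).
e^((0.47 − 0.35)t) = 34800/2460 → e^(0.12·t) = 14.146.
0.12·t = ln(14.146) = 2.6495, so t = 2.6495/0.12 = 22.079.

22.1 weeks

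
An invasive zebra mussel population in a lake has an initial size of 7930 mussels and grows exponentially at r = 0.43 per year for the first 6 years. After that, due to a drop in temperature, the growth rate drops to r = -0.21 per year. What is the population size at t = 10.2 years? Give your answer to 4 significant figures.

Phase 1: N(6) = 7930·e^(0.43×6) = 7930·e^2.58 = 104653.
Phase 2 runs for 10.2 − 6 = 4.2 years at r = -0.21.
N(10.2) = 104653·e^(-0.21×4.2) = 104653·e^-0.882 = 43321.7.

43320 mussels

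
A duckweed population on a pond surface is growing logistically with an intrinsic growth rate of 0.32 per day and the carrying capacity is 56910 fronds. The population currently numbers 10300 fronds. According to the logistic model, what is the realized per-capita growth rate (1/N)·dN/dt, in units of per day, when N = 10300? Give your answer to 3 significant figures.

(1/N)·dN/dt = r(1 − N/K) = 0.32 × (1 − 10300/56910).
= 0.32 × 0.81901 = 0.26208.

0.262 per day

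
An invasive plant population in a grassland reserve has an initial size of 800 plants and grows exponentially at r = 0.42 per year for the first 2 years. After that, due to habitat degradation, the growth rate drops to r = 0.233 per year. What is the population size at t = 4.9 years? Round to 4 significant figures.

3642 plants

Phase 1: N(2) = 800·e^(0.42×2) = 800·e^0.84 = 1853.09.
Phase 2 runs for 4.9 − 2 = 2.9 years at r = 0.233.
N(4.9) = 1853.09·e^(0.233×2.9) = 1853.09·e^0.6757 = 3642.09.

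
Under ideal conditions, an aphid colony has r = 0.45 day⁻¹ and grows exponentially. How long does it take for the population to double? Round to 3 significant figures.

Doubling time t_d = ln(2)/r = 0.6931/0.45 = 1.5403.

1.54 days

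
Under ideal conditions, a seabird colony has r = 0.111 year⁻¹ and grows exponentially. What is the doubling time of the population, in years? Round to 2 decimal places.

Doubling time t_d = ln(2)/r = 0.6931/0.111 = 6.2446.

6.24 years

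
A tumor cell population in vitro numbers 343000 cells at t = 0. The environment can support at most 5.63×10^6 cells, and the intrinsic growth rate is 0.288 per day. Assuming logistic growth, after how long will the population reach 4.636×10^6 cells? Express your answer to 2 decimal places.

14.84 days

A = (K − N₀)/N₀ = (5.63×10^6 − 343000)/343000 = 15.414.
Solve 5.63×10^6/(1 + 15.414·e^(−0.288t)) = 4.636×10^6: 1 + 15.414·e^(−0.288t) = 1.2144, so e^(−0.288t) = 0.01391.
−0.288·t = ln(0.01391) = -4.2751, so t = 4.2751/0.288 = 14.844.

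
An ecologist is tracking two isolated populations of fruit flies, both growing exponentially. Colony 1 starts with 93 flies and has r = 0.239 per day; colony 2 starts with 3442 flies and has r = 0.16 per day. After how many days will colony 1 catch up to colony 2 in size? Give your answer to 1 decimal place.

45.7 days

Set 93·e^(0.239t) = 3442·e^(0.16t).
e^((0.239 − 0.16)t) = 3442/93 → e^(0.079·t) = 37.011.
0.079·t = ln(37.011) = 3.6112, so t = 3.6112/0.079 = 45.711.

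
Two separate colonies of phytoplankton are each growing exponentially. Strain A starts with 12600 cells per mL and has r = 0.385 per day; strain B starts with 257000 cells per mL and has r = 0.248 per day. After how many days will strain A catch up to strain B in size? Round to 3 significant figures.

Set 12600·e^(0.385t) = 257000·e^(0.248t).
e^((0.385 − 0.248)t) = 257000/12600 → e^(0.137·t) = 20.397.
0.137·t = ln(20.397) = 3.0154, so t = 3.0154/0.137 = 22.01.

22.0 days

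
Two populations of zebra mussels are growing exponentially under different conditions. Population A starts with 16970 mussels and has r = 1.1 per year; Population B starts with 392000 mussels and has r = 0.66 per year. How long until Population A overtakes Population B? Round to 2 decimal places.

Set 16970·e^(1.1t) = 392000·e^(0.66t).
e^((1.1 − 0.66)t) = 392000/16970 → e^(0.44·t) = 23.1.
0.44·t = ln(23.1) = 3.1398, so t = 3.1398/0.44 = 7.1359.

7.14 years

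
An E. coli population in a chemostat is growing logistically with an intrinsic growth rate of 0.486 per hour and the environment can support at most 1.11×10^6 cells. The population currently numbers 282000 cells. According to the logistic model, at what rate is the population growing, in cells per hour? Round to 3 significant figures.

dN/dt = rN(1 − N/K) = 0.486 × 282000 × (1 − 282000/1.11×10^6).
1 − 282000/1.11×10^6 = 0.74595; dN/dt = 0.486 × 282000 × 0.74595 = 1.02233×10^5.

102000 cells per hour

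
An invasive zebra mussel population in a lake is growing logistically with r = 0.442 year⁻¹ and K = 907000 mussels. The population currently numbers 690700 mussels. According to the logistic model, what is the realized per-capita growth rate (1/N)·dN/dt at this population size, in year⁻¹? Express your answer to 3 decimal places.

(1/N)·dN/dt = r(1 − N/K) = 0.442 × (1 − 690700/907000).
= 0.442 × 0.23848 = 0.10541.

0.105 per year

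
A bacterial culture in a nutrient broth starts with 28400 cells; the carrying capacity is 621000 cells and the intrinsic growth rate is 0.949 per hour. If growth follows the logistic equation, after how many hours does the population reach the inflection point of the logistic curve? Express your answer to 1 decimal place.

Logistic growth is fastest at N = K/2 = 310500.
A = (K − N₀)/N₀ = 20.866. Set K/(1 + A·e^(−rt)) = K/2 → A·e^(−rt) = 1.
e^(−0.949t) = 1/20.866 = 0.0479244, so t = ln(20.866)/0.949 = 3.0381/0.949 = 3.2014.

3.2 hours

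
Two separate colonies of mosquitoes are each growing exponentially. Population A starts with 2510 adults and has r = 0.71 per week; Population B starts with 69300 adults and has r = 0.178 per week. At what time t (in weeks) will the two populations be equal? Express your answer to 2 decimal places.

Set 2510·e^(0.71t) = 69300·e^(0.178t).
e^((0.71 − 0.178)t) = 69300/2510 → e^(0.532·t) = 27.61.
0.532·t = ln(27.61) = 3.3182, so t = 3.3182/0.532 = 6.2371.

6.24 weeks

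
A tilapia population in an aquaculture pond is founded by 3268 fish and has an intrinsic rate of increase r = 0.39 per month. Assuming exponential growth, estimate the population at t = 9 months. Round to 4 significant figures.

109300 fish

N(t) = N₀·e^(rt) = 3268 × e^(0.39×9) = 3268 × e^3.51.
e^3.51 ≈ 33.448, so N ≈ 3268 × 33.448 = 109309.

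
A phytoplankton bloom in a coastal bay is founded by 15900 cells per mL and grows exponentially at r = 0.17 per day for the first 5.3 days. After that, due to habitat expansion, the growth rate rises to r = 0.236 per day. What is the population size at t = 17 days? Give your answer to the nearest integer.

Phase 1: N(5.3) = 15900·e^(0.17×5.3) = 15900·e^0.901 = 39146.8.
Phase 2 runs for 17 − 5.3 = 11.7 days at r = 0.236.
N(17) = 39146.8·e^(0.236×11.7) = 39146.8·e^2.761 = 619256.

619256 cells per mL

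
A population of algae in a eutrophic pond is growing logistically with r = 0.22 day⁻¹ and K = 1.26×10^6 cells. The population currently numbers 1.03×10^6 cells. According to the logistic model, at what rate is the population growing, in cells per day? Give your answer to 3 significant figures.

dN/dt = rN(1 − N/K) = 0.22 × 1.03×10^6 × (1 − 1.03×10^6/1.26×10^6).
1 − 1.03×10^6/1.26×10^6 = 0.18254; dN/dt = 0.22 × 1.03×10^6 × 0.18254 = 41363.

41400 cells per day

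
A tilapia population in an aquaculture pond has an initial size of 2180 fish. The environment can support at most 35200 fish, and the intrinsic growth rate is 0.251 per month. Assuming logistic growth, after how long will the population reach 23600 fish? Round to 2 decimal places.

A = (K − N₀)/N₀ = (35200 − 2180)/2180 = 15.147.
Solve 35200/(1 + 15.147·e^(−0.251t)) = 23600: 1 + 15.147·e^(−0.251t) = 1.4915, so e^(−0.251t) = 0.0324508.
−0.251·t = ln(0.0324508) = -3.428, so t = 3.428/0.251 = 13.657.

13.66 months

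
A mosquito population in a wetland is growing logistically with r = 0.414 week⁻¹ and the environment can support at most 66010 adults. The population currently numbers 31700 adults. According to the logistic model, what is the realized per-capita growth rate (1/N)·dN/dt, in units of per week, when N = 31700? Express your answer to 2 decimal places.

0.22 per week

(1/N)·dN/dt = r(1 − N/K) = 0.414 × (1 − 31700/66010).
= 0.414 × 0.51977 = 0.21518.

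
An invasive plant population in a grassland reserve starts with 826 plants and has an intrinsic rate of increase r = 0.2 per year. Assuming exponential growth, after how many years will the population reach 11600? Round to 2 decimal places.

13.21 years

Set N₀·e^(rt) = 11600: e^(0.2·t) = 11600/826 = 14.044.
0.2·t = ln(14.044) = 2.6422, so t = 2.6422/0.2 = 13.211.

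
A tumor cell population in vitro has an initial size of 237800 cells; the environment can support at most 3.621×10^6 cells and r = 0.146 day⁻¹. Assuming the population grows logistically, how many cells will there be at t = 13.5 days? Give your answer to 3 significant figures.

A = (K − N₀)/N₀ = (3.621×10^6 − 237800)/237800 = 14.227.
N(t) = K/(1 + A·e^(−rt)) = 3.621×10^6/(1 + 14.227×e^(−0.146×13.5)).
e^(−1.971) = 0.13932; denominator = 1 + 14.227×0.13932 = 2.9821.
N = 3.621×10^6/2.9821 = 1.214253×10^6.

1210000 cells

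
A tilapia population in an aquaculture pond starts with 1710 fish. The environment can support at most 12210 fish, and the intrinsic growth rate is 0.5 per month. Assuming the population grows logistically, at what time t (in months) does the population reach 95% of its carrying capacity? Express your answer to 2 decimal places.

A = (K − N₀)/N₀ = (12210 − 1710)/1710 = 6.1404.
Solve 12210/(1 + 6.1404·e^(−0.5t)) = 11599.5: 1 + 6.1404·e^(−0.5t) = 1.0526, so e^(−0.5t) = 0.00857143.
−0.5·t = ln(0.00857143) = -4.7593, so t = 4.7593/0.5 = 9.5186.

9.52 months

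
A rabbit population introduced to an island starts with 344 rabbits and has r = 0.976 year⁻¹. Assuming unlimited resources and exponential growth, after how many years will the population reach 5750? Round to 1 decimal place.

Set N₀·e^(rt) = 5750: e^(0.976·t) = 5750/344 = 16.715.
0.976·t = ln(16.715) = 2.8163, so t = 2.8163/0.976 = 2.8856.

2.9 years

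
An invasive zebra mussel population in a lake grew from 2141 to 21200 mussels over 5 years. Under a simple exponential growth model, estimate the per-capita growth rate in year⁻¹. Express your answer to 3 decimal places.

From N(t) = N₀·e^(rt): e^(r·5) = 21200/2141 = 9.9019.
r·5 = ln(9.9019) = 2.2927, so r = 2.2927/5 = 0.45855.

0.459 per year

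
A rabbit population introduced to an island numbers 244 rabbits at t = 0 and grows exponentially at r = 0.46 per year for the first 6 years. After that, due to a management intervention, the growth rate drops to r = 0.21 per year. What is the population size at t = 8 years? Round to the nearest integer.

5867 rabbits

Phase 1: N(6) = 244·e^(0.46×6) = 244·e^2.76 = 3855.16.
Phase 2 runs for 8 − 6 = 2 years at r = 0.21.
N(8) = 3855.16·e^(0.21×2) = 3855.16·e^0.42 = 5867.41.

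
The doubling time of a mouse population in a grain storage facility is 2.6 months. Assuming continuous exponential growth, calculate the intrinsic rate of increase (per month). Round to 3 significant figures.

r = ln(2)/t_d = 0.6931/2.6 = 0.2666.

0.267 per month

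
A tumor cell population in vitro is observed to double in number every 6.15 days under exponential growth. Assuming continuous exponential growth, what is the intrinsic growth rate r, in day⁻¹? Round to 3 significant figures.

r = ln(2)/t_d = 0.6931/6.15 = 0.11271.

0.113 per day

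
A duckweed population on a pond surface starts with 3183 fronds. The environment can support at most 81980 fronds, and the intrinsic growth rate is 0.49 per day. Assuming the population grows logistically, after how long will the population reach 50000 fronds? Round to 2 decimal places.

A = (K − N₀)/N₀ = (81980 − 3183)/3183 = 24.756.
Solve 81980/(1 + 24.756·e^(−0.49t)) = 50000: 1 + 24.756·e^(−0.49t) = 1.6396, so e^(−0.49t) = 0.0258366.
−0.49·t = ln(0.0258366) = -3.656, so t = 3.656/0.49 = 7.4611.

7.46 days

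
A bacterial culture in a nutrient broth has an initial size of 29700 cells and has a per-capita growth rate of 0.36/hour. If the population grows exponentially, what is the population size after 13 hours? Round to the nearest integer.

3200771 cells

N(t) = N₀·e^(rt) = 29700 × e^(0.36×13) = 29700 × e^4.68.
e^4.68 ≈ 107.77, so N ≈ 29700 × 107.77 = 3.200771×10^6.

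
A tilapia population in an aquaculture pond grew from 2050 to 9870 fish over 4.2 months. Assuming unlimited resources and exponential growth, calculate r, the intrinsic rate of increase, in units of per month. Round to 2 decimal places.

From N(t) = N₀·e^(rt): e^(r·4.2) = 9870/2050 = 4.8146.
r·4.2 = ln(4.8146) = 1.5717, so r = 1.5717/4.2 = 0.3742.

0.37 per month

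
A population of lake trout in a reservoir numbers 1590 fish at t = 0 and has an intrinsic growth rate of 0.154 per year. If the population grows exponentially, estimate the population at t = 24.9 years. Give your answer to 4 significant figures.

N(t) = N₀·e^(rt) = 1590 × e^(0.154×24.9) = 1590 × e^3.835.
e^3.835 ≈ 46.275, so N ≈ 1590 × 46.275 = 73577.1.

73580 fish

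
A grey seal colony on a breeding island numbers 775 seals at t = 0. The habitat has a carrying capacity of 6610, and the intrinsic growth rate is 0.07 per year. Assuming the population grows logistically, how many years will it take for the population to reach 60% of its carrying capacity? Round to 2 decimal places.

34.63 years

A = (K − N₀)/N₀ = (6610 − 775)/775 = 7.529.
Solve 6610/(1 + 7.529·e^(−0.07t)) = 3966: 1 + 7.529·e^(−0.07t) = 1.6667, so e^(−0.07t) = 0.0885461.
−0.07·t = ln(0.0885461) = -2.4242, so t = 2.4242/0.07 = 34.632.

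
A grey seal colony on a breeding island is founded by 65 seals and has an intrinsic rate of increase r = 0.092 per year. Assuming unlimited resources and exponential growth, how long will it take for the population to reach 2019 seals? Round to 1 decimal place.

Set N₀·e^(rt) = 2019: e^(0.092·t) = 2019/65 = 31.062.
0.092·t = ln(31.062) = 3.436, so t = 3.436/0.092 = 37.348.

37.3 years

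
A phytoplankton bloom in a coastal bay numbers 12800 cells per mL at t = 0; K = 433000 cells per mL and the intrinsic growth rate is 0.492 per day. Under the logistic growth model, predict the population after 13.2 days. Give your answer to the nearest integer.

A = (K − N₀)/N₀ = (433000 − 12800)/12800 = 32.828.
N(t) = K/(1 + A·e^(−rt)) = 433000/(1 + 32.828×e^(−0.492×13.2)).
e^(−6.494) = 0.0015119; denominator = 1 + 32.828×0.0015119 = 1.0496.
N = 433000/1.0496 = 412525.

412525 cells per mL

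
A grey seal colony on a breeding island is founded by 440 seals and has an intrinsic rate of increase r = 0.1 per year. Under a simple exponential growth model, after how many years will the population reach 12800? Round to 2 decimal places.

Set N₀·e^(rt) = 12800: e^(0.1·t) = 12800/440 = 29.091.
0.1·t = ln(29.091) = 3.3704, so t = 3.3704/0.1 = 33.704.

33.70 years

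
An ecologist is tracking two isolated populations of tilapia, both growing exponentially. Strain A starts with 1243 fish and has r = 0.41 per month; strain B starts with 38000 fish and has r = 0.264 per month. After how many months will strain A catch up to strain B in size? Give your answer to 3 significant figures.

23.4 months

Set 1243·e^(0.41t) = 38000·e^(0.264t).
e^((0.41 − 0.264)t) = 38000/1243 → e^(0.146·t) = 30.571.
0.146·t = ln(30.571) = 3.4201, so t = 3.4201/0.146 = 23.425.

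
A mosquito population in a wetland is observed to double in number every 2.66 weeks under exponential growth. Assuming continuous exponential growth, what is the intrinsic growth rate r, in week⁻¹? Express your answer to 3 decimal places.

r = ln(2)/t_d = 0.6931/2.66 = 0.26058.

0.261 per week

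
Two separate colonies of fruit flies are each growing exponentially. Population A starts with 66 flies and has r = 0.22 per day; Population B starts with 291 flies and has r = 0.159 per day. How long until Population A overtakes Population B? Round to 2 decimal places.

24.32 days

Set 66·e^(0.22t) = 291·e^(0.159t).
e^((0.22 − 0.159)t) = 291/66 → e^(0.061·t) = 4.4091.
0.061·t = ln(4.4091) = 1.4837, so t = 1.4837/0.061 = 24.322.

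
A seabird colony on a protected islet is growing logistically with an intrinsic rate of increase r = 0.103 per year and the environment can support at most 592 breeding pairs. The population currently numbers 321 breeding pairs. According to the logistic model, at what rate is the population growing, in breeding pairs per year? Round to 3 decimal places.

15.135 breeding pairs per year

dN/dt = rN(1 − N/K) = 0.103 × 321 × (1 − 321/592).
1 − 321/592 = 0.45777; dN/dt = 0.103 × 321 × 0.45777 = 15.135.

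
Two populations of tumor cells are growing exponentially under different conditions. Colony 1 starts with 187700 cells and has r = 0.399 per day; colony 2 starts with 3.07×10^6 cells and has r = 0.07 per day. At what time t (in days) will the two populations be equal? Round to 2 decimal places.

Set 187700·e^(0.399t) = 3.07×10^6·e^(0.07t).
e^((0.399 − 0.07)t) = 3.07×10^6/187700 → e^(0.329·t) = 16.356.
0.329·t = ln(16.356) = 2.7946, so t = 2.7946/0.329 = 8.4942.

8.49 days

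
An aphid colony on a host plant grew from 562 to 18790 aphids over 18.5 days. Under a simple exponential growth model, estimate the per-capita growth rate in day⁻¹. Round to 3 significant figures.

0.190 per day

From N(t) = N₀·e^(rt): e^(r·18.5) = 18790/562 = 33.434.
r·18.5 = ln(33.434) = 3.5096, so r = 3.5096/18.5 = 0.18971.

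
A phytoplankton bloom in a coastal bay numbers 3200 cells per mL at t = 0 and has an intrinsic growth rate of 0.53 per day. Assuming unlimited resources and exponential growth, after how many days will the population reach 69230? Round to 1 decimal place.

5.8 days

Set N₀·e^(rt) = 69230: e^(0.53·t) = 69230/3200 = 21.634.
0.53·t = ln(21.634) = 3.0743, so t = 3.0743/0.53 = 5.8005.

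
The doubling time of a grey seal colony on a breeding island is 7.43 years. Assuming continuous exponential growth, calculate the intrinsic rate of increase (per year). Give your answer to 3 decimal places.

r = ln(2)/t_d = 0.6931/7.43 = 0.09329.

0.093 per year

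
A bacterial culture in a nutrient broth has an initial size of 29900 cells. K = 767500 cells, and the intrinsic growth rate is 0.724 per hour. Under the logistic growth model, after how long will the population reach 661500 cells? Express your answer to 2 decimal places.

6.96 hours

A = (K − N₀)/N₀ = (767500 − 29900)/29900 = 24.669.
Solve 767500/(1 + 24.669·e^(−0.724t)) = 661500: 1 + 24.669·e^(−0.724t) = 1.1602, so e^(−0.724t) = 0.00649571.
−0.724·t = ln(0.00649571) = -5.0366, so t = 5.0366/0.724 = 6.9566.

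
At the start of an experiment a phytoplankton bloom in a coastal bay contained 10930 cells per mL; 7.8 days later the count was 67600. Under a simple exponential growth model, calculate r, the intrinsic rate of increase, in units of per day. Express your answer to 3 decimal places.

0.234 per day

From N(t) = N₀·e^(rt): e^(r·7.8) = 67600/10930 = 6.1848.
r·7.8 = ln(6.1848) = 1.8221, so r = 1.8221/7.8 = 0.2336.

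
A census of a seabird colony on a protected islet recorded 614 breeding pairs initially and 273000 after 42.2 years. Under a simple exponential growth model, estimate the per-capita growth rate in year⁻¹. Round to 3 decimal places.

0.144 per year

From N(t) = N₀·e^(rt): e^(r·42.2) = 273000/614 = 444.63.
r·42.2 = ln(444.63) = 6.0972, so r = 6.0972/42.2 = 0.14448.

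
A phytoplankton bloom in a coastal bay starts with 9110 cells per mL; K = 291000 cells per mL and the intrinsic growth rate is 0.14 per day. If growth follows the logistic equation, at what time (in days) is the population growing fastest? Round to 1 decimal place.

24.5 days

Logistic growth is fastest at N = K/2 = 145500.
A = (K − N₀)/N₀ = 30.943. Set K/(1 + A·e^(−rt)) = K/2 → A·e^(−rt) = 1.
e^(−0.14t) = 1/30.943 = 0.0323176, so t = ln(30.943)/0.14 = 3.4321/0.14 = 24.515.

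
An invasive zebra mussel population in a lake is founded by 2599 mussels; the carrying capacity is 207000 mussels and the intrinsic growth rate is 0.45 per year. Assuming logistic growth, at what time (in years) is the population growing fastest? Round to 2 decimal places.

Logistic growth is fastest at N = K/2 = 103500.
A = (K − N₀)/N₀ = 78.646. Set K/(1 + A·e^(−rt)) = K/2 → A·e^(−rt) = 1.
e^(−0.45t) = 1/78.646 = 0.0127152, so t = ln(78.646)/0.45 = 4.365/0.45 = 9.6999.

9.70 years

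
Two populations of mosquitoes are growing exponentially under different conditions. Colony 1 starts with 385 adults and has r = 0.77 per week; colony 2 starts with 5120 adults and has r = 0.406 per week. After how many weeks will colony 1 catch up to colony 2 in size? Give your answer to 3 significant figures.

Set 385·e^(0.77t) = 5120·e^(0.406t).
e^((0.77 − 0.406)t) = 5120/385 → e^(0.364·t) = 13.299.
0.364·t = ln(13.299) = 2.5877, so t = 2.5877/0.364 = 7.109.

7.11 weeks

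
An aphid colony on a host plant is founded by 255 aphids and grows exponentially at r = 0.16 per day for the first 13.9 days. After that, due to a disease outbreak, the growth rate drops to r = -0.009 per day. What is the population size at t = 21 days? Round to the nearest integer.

2211 aphids

Phase 1: N(13.9) = 255·e^(0.16×13.9) = 255·e^2.224 = 2357.28.
Phase 2 runs for 21 − 13.9 = 7.1 days at r = -0.009.
N(21) = 2357.28·e^(-0.009×7.1) = 2357.28·e^-0.0639 = 2211.36.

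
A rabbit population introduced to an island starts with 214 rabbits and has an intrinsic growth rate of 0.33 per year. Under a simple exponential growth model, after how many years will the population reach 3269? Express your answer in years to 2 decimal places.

8.26 years

Set N₀·e^(rt) = 3269: e^(0.33·t) = 3269/214 = 15.276.
0.33·t = ln(15.276) = 2.7263, so t = 2.7263/0.33 = 8.2614.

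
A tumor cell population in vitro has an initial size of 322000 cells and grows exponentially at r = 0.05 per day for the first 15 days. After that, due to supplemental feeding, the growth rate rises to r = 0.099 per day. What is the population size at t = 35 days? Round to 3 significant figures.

Phase 1: N(15) = 322000·e^(0.05×15) = 322000·e^0.75 = 681674.
Phase 2 runs for 35 − 15 = 20 days at r = 0.099.
N(35) = 681674·e^(0.099×20) = 681674·e^1.98 = 4.93719×10^6.

4940000 cells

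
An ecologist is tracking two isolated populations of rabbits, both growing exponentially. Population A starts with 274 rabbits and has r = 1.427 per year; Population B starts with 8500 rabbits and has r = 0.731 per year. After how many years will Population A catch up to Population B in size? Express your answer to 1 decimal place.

4.9 years

Set 274·e^(1.427t) = 8500·e^(0.731t).
e^((1.427 − 0.731)t) = 8500/274 → e^(0.696·t) = 31.022.
0.696·t = ln(31.022) = 3.4347, so t = 3.4347/0.696 = 4.9349.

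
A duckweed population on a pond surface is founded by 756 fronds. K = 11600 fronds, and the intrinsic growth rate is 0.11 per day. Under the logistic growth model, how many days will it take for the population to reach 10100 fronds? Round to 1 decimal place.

41.5 days

A = (K − N₀)/N₀ = (11600 − 756)/756 = 14.344.
Solve 11600/(1 + 14.344·e^(−0.11t)) = 10100: 1 + 14.344·e^(−0.11t) = 1.1485, so e^(−0.11t) = 0.0103539.
−0.11·t = ln(0.0103539) = -4.5704, so t = 4.5704/0.11 = 41.549.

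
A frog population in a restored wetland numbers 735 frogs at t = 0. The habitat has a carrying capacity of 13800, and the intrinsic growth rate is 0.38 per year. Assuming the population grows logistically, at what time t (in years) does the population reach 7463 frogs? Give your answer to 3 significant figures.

8.00 years

A = (K − N₀)/N₀ = (13800 − 735)/735 = 17.776.
Solve 13800/(1 + 17.776·e^(−0.38t)) = 7463: 1 + 17.776·e^(−0.38t) = 1.8491, so e^(−0.38t) = 0.0477692.
−0.38·t = ln(0.0477692) = -3.0414, so t = 3.0414/0.38 = 8.0036.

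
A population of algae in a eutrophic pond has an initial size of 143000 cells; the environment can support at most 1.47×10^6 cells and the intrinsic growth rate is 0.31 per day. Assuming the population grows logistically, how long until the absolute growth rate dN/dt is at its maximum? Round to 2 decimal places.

7.19 days

Logistic growth is fastest at N = K/2 = 735000.
A = (K − N₀)/N₀ = 9.2797. Set K/(1 + A·e^(−rt)) = K/2 → A·e^(−rt) = 1.
e^(−0.31t) = 1/9.2797 = 0.107762, so t = ln(9.2797)/0.31 = 2.2278/0.31 = 7.1866.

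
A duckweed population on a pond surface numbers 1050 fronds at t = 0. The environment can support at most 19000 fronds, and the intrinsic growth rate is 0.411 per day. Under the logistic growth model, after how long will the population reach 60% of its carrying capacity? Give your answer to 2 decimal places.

7.89 days

A = (K − N₀)/N₀ = (19000 − 1050)/1050 = 17.095.
Solve 19000/(1 + 17.095·e^(−0.411t)) = 11400: 1 + 17.095·e^(−0.411t) = 1.6667, so e^(−0.411t) = 0.0389972.
−0.411·t = ln(0.0389972) = -3.2443, so t = 3.2443/0.411 = 7.8936.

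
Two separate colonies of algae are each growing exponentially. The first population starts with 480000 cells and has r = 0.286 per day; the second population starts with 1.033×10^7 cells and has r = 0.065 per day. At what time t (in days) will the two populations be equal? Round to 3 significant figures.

13.9 days

Set 480000·e^(0.286t) = 1.033×10^7·e^(0.065t).
e^((0.286 − 0.065)t) = 1.033×10^7/480000 → e^(0.221·t) = 21.521.
0.221·t = ln(21.521) = 3.069, so t = 3.069/0.221 = 13.887.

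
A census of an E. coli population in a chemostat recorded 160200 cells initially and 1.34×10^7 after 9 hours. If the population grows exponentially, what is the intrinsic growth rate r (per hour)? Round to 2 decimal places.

From N(t) = N₀·e^(rt): e^(r·9) = 1.34×10^7/160200 = 83.645.
r·9 = ln(83.645) = 4.4266, so r = 4.4266/9 = 0.49184.

0.49 per hour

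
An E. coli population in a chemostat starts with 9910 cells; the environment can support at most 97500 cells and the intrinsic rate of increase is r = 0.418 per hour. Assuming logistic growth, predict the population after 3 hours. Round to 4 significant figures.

A = (K − N₀)/N₀ = (97500 − 9910)/9910 = 8.8385.
N(t) = K/(1 + A·e^(−rt)) = 97500/(1 + 8.8385×e^(−0.418×3)).
e^(−1.254) = 0.28536; denominator = 1 + 8.8385×0.28536 = 3.5222.
N = 97500/3.5222 = 27681.7.

27680 cells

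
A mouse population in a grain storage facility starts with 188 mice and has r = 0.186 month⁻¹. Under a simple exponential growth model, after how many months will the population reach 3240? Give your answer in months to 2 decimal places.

Set N₀·e^(rt) = 3240: e^(0.186·t) = 3240/188 = 17.234.
0.186·t = ln(17.234) = 2.8469, so t = 2.8469/0.186 = 15.306.

15.31 months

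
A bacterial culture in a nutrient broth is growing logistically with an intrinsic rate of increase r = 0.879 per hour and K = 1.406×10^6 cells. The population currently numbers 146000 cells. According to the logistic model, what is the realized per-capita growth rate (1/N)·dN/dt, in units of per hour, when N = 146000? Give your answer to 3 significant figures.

(1/N)·dN/dt = r(1 − N/K) = 0.879 × (1 − 146000/1.406×10^6).
= 0.879 × 0.89616 = 0.78772.

0.788 per hour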